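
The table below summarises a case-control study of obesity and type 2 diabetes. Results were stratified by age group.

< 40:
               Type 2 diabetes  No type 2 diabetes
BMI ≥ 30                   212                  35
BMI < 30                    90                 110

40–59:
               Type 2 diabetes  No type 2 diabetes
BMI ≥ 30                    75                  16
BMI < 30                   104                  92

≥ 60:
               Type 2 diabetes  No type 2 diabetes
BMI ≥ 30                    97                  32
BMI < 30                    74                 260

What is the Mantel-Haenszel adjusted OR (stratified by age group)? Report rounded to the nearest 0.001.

7.277

OR_MH = Σ(aᵢdᵢ/nᵢ) / Σ(bᵢcᵢ/nᵢ), where nᵢ is the stratum total.
Stratum 1 (< 40): n = 447; a·d/n = 212·110/447 = 52.1700; b·c/n = 35·90/447 = 7.0470
Stratum 2 (40–59): n = 287; a·d/n = 75·92/287 = 24.0418; b·c/n = 16·104/287 = 5.7979
Stratum 3 (≥ 60): n = 463; a·d/n = 97·260/463 = 54.4708; b·c/n = 32·74/463 = 5.1145
OR_MH = (52.1700 + 24.0418 + 54.4708) / (7.0470 + 5.7979 + 5.1145) = 130.6827 / 17.9594 = 7.27658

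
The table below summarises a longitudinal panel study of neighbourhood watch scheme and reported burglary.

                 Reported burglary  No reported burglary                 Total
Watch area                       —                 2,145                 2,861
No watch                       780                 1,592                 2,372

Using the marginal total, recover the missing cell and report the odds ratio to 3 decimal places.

The missing cell is in the exposed row: 2861 − 2145 = 716.
So a = 716, b = 2145, c = 780, d = 1592.
OR = (a·d)/(b·c) = (716 × 1592) / (2145 × 780) = 1139872 / 1673100 = 0.68129

0.681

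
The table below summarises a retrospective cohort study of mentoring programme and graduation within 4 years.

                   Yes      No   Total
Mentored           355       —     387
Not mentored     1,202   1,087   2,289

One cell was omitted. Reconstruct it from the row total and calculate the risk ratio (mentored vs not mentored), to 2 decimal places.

1.75

The missing cell is in the exposed row: 387 − 355 = 32.
So a = 355, b = 32, c = 1202, d = 1087.
RR = [a/(a+b)] / [c/(c+d)] = (355/387) / (1202/2289) = 0.91731/0.52512 = 1.74686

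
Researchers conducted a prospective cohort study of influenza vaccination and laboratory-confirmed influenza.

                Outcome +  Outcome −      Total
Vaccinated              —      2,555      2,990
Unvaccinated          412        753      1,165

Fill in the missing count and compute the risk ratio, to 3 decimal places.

The missing cell is in the exposed row: 2990 − 2555 = 435.
So a = 435, b = 2555, c = 412, d = 753.
RR = [a/(a+b)] / [c/(c+d)] = (435/2990) / (412/1165) = 0.14548/0.35365 = 0.41138

0.411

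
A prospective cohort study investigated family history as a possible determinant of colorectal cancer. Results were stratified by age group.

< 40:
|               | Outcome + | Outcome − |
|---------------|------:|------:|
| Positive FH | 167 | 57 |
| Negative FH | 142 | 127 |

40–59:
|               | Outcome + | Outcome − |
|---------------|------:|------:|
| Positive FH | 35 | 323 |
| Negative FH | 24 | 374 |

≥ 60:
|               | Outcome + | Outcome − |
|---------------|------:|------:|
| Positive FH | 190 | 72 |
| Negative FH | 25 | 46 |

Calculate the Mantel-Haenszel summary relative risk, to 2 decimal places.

1.57

RR_MH = Σ(aᵢ·n₀ᵢ/nᵢ) / Σ(cᵢ·n₁ᵢ/nᵢ), with n₁ᵢ = aᵢ+bᵢ (exposed), n₀ᵢ = cᵢ+dᵢ (unexposed), nᵢ = n₁ᵢ+n₀ᵢ.
Stratum 1 (< 40): n₁ = 224, n₀ = 269, n = 493; a·n₀/n = 167·269/493 = 91.1217; c·n₁/n = 142·224/493 = 64.5193
Stratum 2 (40–59): n₁ = 358, n₀ = 398, n = 756; a·n₀/n = 35·398/756 = 18.4259; c·n₁/n = 24·358/756 = 11.3651
Stratum 3 (≥ 60): n₁ = 262, n₀ = 71, n = 333; a·n₀/n = 190·71/333 = 40.5105; c·n₁/n = 25·262/333 = 19.6697
RR_MH = (91.1217 + 18.4259 + 40.5105) / (64.5193 + 11.3651 + 19.6697) = 150.0581 / 95.5540 = 1.57040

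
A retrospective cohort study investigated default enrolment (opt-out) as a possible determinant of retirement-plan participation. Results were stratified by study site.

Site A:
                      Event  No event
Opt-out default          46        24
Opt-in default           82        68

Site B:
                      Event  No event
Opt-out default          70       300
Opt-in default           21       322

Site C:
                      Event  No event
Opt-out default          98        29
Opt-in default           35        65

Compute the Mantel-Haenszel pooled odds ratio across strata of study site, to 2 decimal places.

3.32

OR_MH = Σ(aᵢdᵢ/nᵢ) / Σ(bᵢcᵢ/nᵢ), where nᵢ is the stratum total.
Stratum 1 (Site A): n = 220; a·d/n = 46·68/220 = 14.2182; b·c/n = 24·82/220 = 8.9455
Stratum 2 (Site B): n = 713; a·d/n = 70·322/713 = 31.6129; b·c/n = 300·21/713 = 8.8359
Stratum 3 (Site C): n = 227; a·d/n = 98·65/227 = 28.0617; b·c/n = 29·35/227 = 4.4714
OR_MH = (14.2182 + 31.6129 + 28.0617) / (8.9455 + 8.8359 + 4.4714) = 73.8928 / 22.2527 = 3.32062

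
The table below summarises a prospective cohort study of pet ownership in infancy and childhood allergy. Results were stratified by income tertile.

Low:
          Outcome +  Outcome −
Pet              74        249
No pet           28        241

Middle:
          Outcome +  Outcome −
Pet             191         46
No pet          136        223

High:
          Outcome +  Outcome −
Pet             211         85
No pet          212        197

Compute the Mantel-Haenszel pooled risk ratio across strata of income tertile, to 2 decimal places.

1.71

RR_MH = Σ(aᵢ·n₀ᵢ/nᵢ) / Σ(cᵢ·n₁ᵢ/nᵢ), with n₁ᵢ = aᵢ+bᵢ (exposed), n₀ᵢ = cᵢ+dᵢ (unexposed), nᵢ = n₁ᵢ+n₀ᵢ.
Stratum 1 (Low): n₁ = 323, n₀ = 269, n = 592; a·n₀/n = 74·269/592 = 33.6250; c·n₁/n = 28·323/592 = 15.2770
Stratum 2 (Middle): n₁ = 237, n₀ = 359, n = 596; a·n₀/n = 191·359/596 = 115.0487; c·n₁/n = 136·237/596 = 54.0805
Stratum 3 (High): n₁ = 296, n₀ = 409, n = 705; a·n₀/n = 211·409/705 = 122.4099; c·n₁/n = 212·296/705 = 89.0099
RR_MH = (33.6250 + 115.0487 + 122.4099) / (15.2770 + 54.0805 + 89.0099) = 271.0836 / 158.3675 = 1.71174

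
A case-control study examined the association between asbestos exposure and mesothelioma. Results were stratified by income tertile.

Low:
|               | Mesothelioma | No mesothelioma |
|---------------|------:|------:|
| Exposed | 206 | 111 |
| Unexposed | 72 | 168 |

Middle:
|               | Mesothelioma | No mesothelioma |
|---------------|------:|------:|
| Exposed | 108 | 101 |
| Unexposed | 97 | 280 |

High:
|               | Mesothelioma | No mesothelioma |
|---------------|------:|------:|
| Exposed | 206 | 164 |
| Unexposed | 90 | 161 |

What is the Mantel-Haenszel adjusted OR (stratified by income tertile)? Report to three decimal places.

OR_MH = Σ(aᵢdᵢ/nᵢ) / Σ(bᵢcᵢ/nᵢ), where nᵢ is the stratum total.
Stratum 1 (Low): n = 557; a·d/n = 206·168/557 = 62.1329; b·c/n = 111·72/557 = 14.3483
Stratum 2 (Middle): n = 586; a·d/n = 108·280/586 = 51.6041; b·c/n = 101·97/586 = 16.7184
Stratum 3 (High): n = 621; a·d/n = 206·161/621 = 53.4074; b·c/n = 164·90/621 = 23.7681
OR_MH = (62.1329 + 51.6041 + 53.4074) / (14.3483 + 16.7184 + 23.7681) = 167.1444 / 54.8348 = 3.04814

3.048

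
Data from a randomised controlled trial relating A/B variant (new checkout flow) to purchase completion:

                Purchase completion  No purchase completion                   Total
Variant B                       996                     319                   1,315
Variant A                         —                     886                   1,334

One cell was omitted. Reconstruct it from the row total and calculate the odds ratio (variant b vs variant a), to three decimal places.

The missing cell is in the unexposed row: 1334 − 886 = 448.
So a = 996, b = 319, c = 448, d = 886.
OR = (a·d)/(b·c) = (996 × 886) / (319 × 448) = 882456 / 142912 = 6.17482

6.175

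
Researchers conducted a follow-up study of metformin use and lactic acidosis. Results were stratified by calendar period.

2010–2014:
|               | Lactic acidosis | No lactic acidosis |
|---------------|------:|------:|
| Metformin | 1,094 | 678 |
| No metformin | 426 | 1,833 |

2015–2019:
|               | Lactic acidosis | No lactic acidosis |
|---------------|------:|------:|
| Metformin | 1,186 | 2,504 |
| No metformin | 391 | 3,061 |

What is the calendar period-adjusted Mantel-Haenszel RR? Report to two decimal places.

RR_MH = Σ(aᵢ·n₀ᵢ/nᵢ) / Σ(cᵢ·n₁ᵢ/nᵢ), with n₁ᵢ = aᵢ+bᵢ (exposed), n₀ᵢ = cᵢ+dᵢ (unexposed), nᵢ = n₁ᵢ+n₀ᵢ.
Stratum 1 (2010–2014): n₁ = 1772, n₀ = 2259, n = 4031; a·n₀/n = 1094·2259/4031 = 613.0851; c·n₁/n = 426·1772/4031 = 187.2667
Stratum 2 (2015–2019): n₁ = 3690, n₀ = 3452, n = 7142; a·n₀/n = 1186·3452/7142 = 573.2389; c·n₁/n = 391·3690/7142 = 202.0148
RR_MH = (613.0851 + 573.2389) / (187.2667 + 202.0148) = 1186.3240 / 389.2815 = 3.04747

3.05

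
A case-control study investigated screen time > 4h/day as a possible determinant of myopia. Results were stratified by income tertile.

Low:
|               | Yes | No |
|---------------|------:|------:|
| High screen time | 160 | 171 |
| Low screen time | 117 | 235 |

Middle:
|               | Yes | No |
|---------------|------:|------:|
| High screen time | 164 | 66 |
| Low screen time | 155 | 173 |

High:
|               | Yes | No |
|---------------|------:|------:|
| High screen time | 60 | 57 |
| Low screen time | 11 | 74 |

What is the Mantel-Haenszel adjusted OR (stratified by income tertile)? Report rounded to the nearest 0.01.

2.52

OR_MH = Σ(aᵢdᵢ/nᵢ) / Σ(bᵢcᵢ/nᵢ), where nᵢ is the stratum total.
Stratum 1 (Low): n = 683; a·d/n = 160·235/683 = 55.0512; b·c/n = 171·117/683 = 29.2928
Stratum 2 (Middle): n = 558; a·d/n = 164·173/558 = 50.8459; b·c/n = 66·155/558 = 18.3333
Stratum 3 (High): n = 202; a·d/n = 60·74/202 = 21.9802; b·c/n = 57·11/202 = 3.1040
OR_MH = (55.0512 + 50.8459 + 21.9802) / (29.2928 + 18.3333 + 3.1040) = 127.8773 / 50.7301 = 2.52074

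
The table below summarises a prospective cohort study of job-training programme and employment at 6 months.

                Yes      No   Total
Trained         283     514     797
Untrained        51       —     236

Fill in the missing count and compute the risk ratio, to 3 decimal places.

The missing cell is in the unexposed row: 236 − 51 = 185.
So a = 283, b = 514, c = 51, d = 185.
RR = [a/(a+b)] / [c/(c+d)] = (283/797) / (51/236) = 0.35508/0.21610 = 1.64312

1.643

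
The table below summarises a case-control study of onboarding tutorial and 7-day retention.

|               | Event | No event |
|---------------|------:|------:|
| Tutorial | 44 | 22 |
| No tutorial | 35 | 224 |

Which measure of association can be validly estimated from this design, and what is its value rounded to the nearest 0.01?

12.80

Cells: a = 44, b = 22, c = 35, d = 224.
This is a case-control study: participants were sampled on outcome status, so risks in the source population cannot be estimated directly — relative risk is not valid here. The odds ratio is the appropriate measure.
OR = (a·d)/(b·c) = (44 × 224) / (22 × 35) = 9856 / 770 = 12.80000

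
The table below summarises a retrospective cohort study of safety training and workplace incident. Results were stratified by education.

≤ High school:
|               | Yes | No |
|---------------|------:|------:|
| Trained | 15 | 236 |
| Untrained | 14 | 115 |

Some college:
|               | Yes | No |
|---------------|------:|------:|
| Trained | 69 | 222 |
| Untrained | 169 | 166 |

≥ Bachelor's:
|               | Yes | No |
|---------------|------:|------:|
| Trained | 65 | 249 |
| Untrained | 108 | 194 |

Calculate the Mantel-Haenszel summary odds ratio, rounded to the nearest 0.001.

0.386

OR_MH = Σ(aᵢdᵢ/nᵢ) / Σ(bᵢcᵢ/nᵢ), where nᵢ is the stratum total.
Stratum 1 (≤ High school): n = 380; a·d/n = 15·115/380 = 4.5395; b·c/n = 236·14/380 = 8.6947
Stratum 2 (Some college): n = 626; a·d/n = 69·166/626 = 18.2971; b·c/n = 222·169/626 = 59.9329
Stratum 3 (≥ Bachelor's): n = 616; a·d/n = 65·194/616 = 20.4708; b·c/n = 249·108/616 = 43.6558
OR_MH = (4.5395 + 18.2971 + 20.4708) / (8.6947 + 59.9329 + 43.6558) = 43.3074 / 112.2835 = 0.38570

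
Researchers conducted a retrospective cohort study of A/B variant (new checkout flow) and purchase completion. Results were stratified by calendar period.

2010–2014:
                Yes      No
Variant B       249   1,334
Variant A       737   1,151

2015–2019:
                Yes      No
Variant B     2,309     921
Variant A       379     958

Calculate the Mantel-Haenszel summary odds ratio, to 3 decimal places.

OR_MH = Σ(aᵢdᵢ/nᵢ) / Σ(bᵢcᵢ/nᵢ), where nᵢ is the stratum total.
Stratum 1 (2010–2014): n = 3471; a·d/n = 249·1151/3471 = 82.5696; b·c/n = 1334·737/3471 = 283.2492
Stratum 2 (2015–2019): n = 4567; a·d/n = 2309·958/4567 = 484.3490; b·c/n = 921·379/4567 = 76.4307
OR_MH = (82.5696 + 484.3490) / (283.2492 + 76.4307) = 566.9186 / 359.6799 = 1.57618

1.576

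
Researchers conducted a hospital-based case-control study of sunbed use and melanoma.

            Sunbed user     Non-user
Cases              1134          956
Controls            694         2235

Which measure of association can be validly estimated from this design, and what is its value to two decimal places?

3.82

Reading the table with exposure as columns: a = 1134 (Sunbed user, case), b = 694 (Sunbed user, non-case), c = 956 (Non-user, case), d = 2235.
This is a hospital-based case-control study: participants were sampled on outcome status, so risks in the source population cannot be estimated directly — relative risk is not valid here. The odds ratio is the appropriate measure.
OR = (a·d)/(b·c) = (1134 × 2235) / (694 × 956) = 2534490 / 663464 = 3.82009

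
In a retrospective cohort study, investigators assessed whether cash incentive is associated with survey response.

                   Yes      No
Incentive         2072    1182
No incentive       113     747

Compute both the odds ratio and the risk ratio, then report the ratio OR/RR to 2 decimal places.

Cells: a = 2072, b = 1182, c = 113, d = 747.
OR = (2072·747)/(1182·113) = 1547784/133566 = 11.58816
Risk in exposed = 2072/3254 = 0.63675; risk in unexposed = 113/860 = 0.13140; RR = 4.84610
OR/RR = 11.58816 / 4.84610 = 2.39123
The outcome is not rare, so the OR lies further from 1 than the RR.

2.39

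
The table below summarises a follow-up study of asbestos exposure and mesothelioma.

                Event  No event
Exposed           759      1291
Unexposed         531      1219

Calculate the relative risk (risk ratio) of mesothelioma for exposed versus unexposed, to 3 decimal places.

Cells: a = 759, b = 1291, c = 531, d = 1219.
Risk in exposed = 759/2050 = 0.37024; risk in unexposed = 531/1750 = 0.30343.
RR = 0.37024 / 0.30343 = 1.22020
The risk among the exposed is 1.22 times that among the unexposed.

1.220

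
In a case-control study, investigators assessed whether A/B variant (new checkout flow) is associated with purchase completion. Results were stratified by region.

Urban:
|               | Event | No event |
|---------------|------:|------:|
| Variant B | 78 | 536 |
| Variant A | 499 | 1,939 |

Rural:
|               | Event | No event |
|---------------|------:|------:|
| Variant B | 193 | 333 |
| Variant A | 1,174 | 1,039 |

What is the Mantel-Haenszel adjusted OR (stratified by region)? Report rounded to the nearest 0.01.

0.53

OR_MH = Σ(aᵢdᵢ/nᵢ) / Σ(bᵢcᵢ/nᵢ), where nᵢ is the stratum total.
Stratum 1 (Urban): n = 3052; a·d/n = 78·1939/3052 = 49.5550; b·c/n = 536·499/3052 = 87.6356
Stratum 2 (Rural): n = 2739; a·d/n = 193·1039/2739 = 73.2118; b·c/n = 333·1174/2739 = 142.7317
OR_MH = (49.5550 + 73.2118) / (87.6356 + 142.7317) = 122.7668 / 230.3673 = 0.53292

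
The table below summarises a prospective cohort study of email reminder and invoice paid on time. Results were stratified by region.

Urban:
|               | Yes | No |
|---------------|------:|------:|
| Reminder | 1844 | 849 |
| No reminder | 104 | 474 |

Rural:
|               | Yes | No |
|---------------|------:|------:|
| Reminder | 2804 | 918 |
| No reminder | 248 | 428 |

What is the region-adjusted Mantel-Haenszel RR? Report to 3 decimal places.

2.561

RR_MH = Σ(aᵢ·n₀ᵢ/nᵢ) / Σ(cᵢ·n₁ᵢ/nᵢ), with n₁ᵢ = aᵢ+bᵢ (exposed), n₀ᵢ = cᵢ+dᵢ (unexposed), nᵢ = n₁ᵢ+n₀ᵢ.
Stratum 1 (Urban): n₁ = 2693, n₀ = 578, n = 3271; a·n₀/n = 1844·578/3271 = 325.8429; c·n₁/n = 104·2693/3271 = 85.6227
Stratum 2 (Rural): n₁ = 3722, n₀ = 676, n = 4398; a·n₀/n = 2804·676/4398 = 430.9923; c·n₁/n = 248·3722/4398 = 209.8809
RR_MH = (325.8429 + 430.9923) / (85.6227 + 209.8809) = 756.8351 / 295.5036 = 2.56117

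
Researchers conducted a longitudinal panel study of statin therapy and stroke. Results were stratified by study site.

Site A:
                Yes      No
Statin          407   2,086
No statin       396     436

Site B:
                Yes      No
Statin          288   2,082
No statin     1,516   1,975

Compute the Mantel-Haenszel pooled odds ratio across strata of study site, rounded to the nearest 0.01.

0.19

OR_MH = Σ(aᵢdᵢ/nᵢ) / Σ(bᵢcᵢ/nᵢ), where nᵢ is the stratum total.
Stratum 1 (Site A): n = 3325; a·d/n = 407·436/3325 = 53.3690; b·c/n = 2086·396/3325 = 248.4379
Stratum 2 (Site B): n = 5861; a·d/n = 288·1975/5861 = 97.0483; b·c/n = 2082·1516/5861 = 538.5279
OR_MH = (53.3690 + 97.0483) / (248.4379 + 538.5279) = 150.4173 / 786.9658 = 0.19114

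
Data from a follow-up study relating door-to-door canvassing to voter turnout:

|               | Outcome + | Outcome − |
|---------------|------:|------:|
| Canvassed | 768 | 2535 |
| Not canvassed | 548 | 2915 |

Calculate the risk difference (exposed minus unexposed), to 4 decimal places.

Cells: a = 768, b = 2535, c = 548, d = 2915.
Risk in exposed = 768/3303 = 0.232516; risk in unexposed = 548/3463 = 0.158244.
Risk difference = 0.232516 − 0.158244 = 0.074272

0.0743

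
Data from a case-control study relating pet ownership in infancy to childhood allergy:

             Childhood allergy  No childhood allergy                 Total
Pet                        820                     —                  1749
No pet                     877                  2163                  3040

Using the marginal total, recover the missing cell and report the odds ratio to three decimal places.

2.177

The missing cell is in the exposed row: 1749 − 820 = 929.
So a = 820, b = 929, c = 877, d = 2163.
OR = (a·d)/(b·c) = (820 × 2163) / (929 × 877) = 1773660 / 814733 = 2.17698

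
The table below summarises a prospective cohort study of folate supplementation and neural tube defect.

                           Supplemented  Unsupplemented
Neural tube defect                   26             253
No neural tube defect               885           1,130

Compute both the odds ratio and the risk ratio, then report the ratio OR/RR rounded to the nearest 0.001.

Reading the table with exposure as columns: a = 26 (Supplemented, case), b = 885 (Supplemented, non-case), c = 253 (Unsupplemented, case), d = 1130.
OR = (26·1130)/(885·253) = 29380/223905 = 0.13122
Risk in exposed = 26/911 = 0.02854; risk in unexposed = 253/1383 = 0.18294; RR = 0.15601
OR/RR = 0.13122 / 0.15601 = 0.84107
The outcome is not rare, so the OR lies further from 1 than the RR.

0.841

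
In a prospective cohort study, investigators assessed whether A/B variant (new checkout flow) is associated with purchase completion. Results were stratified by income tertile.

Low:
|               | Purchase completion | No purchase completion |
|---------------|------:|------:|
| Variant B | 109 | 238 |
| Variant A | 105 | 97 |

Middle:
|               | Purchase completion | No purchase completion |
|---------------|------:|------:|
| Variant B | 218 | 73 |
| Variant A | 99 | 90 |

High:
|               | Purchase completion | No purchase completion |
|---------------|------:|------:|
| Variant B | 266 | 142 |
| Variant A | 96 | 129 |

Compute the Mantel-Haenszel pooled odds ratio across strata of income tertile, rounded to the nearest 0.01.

1.39

OR_MH = Σ(aᵢdᵢ/nᵢ) / Σ(bᵢcᵢ/nᵢ), where nᵢ is the stratum total.
Stratum 1 (Low): n = 549; a·d/n = 109·97/549 = 19.2587; b·c/n = 238·105/549 = 45.5191
Stratum 2 (Middle): n = 480; a·d/n = 218·90/480 = 40.8750; b·c/n = 73·99/480 = 15.0563
Stratum 3 (High): n = 633; a·d/n = 266·129/633 = 54.2085; b·c/n = 142·96/633 = 21.5355
OR_MH = (19.2587 + 40.8750 + 54.2085) / (45.5191 + 15.0563 + 21.5355) = 114.3422 / 82.1109 = 1.39253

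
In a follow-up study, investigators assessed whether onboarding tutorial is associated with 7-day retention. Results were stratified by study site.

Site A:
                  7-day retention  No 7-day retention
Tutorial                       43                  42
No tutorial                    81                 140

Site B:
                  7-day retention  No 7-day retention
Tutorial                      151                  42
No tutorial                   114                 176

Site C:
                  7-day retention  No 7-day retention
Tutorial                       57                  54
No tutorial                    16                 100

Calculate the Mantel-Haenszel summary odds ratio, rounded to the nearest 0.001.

4.018

OR_MH = Σ(aᵢdᵢ/nᵢ) / Σ(bᵢcᵢ/nᵢ), where nᵢ is the stratum total.
Stratum 1 (Site A): n = 306; a·d/n = 43·140/306 = 19.6732; b·c/n = 42·81/306 = 11.1176
Stratum 2 (Site B): n = 483; a·d/n = 151·176/483 = 55.0228; b·c/n = 42·114/483 = 9.9130
Stratum 3 (Site C): n = 227; a·d/n = 57·100/227 = 25.1101; b·c/n = 54·16/227 = 3.8062
OR_MH = (19.6732 + 55.0228 + 25.1101) / (11.1176 + 9.9130 + 3.8062) = 99.8061 / 24.8369 = 4.01847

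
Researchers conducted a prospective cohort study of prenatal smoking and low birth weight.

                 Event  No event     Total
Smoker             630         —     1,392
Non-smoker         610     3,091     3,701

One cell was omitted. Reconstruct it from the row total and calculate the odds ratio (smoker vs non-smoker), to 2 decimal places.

4.19

The missing cell is in the exposed row: 1392 − 630 = 762.
So a = 630, b = 762, c = 610, d = 3091.
OR = (a·d)/(b·c) = (630 × 3091) / (762 × 610) = 1947330 / 464820 = 4.18943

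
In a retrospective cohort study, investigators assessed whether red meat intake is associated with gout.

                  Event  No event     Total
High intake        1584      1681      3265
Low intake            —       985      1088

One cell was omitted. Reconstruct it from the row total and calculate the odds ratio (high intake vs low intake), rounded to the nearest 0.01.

The missing cell is in the unexposed row: 1088 − 985 = 103.
So a = 1584, b = 1681, c = 103, d = 985.
OR = (a·d)/(b·c) = (1584 × 985) / (1681 × 103) = 1560240 / 173143 = 9.01128

9.01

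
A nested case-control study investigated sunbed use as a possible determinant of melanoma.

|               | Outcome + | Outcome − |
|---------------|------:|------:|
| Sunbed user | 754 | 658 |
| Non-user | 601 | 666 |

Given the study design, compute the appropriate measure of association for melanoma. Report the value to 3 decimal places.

1.270

Cells: a = 754, b = 658, c = 601, d = 666.
This is a nested case-control study: participants were sampled on outcome status, so risks in the source population cannot be estimated directly — relative risk is not valid here. The odds ratio is the appropriate measure.
OR = (a·d)/(b·c) = (754 × 666) / (658 × 601) = 502164 / 395458 = 1.26983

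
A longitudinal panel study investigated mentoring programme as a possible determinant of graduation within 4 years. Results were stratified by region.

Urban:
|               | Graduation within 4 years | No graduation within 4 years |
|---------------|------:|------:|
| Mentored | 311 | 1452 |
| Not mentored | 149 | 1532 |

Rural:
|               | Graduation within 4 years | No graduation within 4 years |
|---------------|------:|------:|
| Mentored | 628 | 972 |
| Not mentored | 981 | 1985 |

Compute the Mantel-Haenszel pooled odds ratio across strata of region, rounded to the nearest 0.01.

OR_MH = Σ(aᵢdᵢ/nᵢ) / Σ(bᵢcᵢ/nᵢ), where nᵢ is the stratum total.
Stratum 1 (Urban): n = 3444; a·d/n = 311·1532/3444 = 138.3426; b·c/n = 1452·149/3444 = 62.8188
Stratum 2 (Rural): n = 4566; a·d/n = 628·1985/4566 = 273.0136; b·c/n = 972·981/4566 = 208.8331
OR_MH = (138.3426 + 273.0136) / (62.8188 + 208.8331) = 411.3562 / 271.6519 = 1.51428

1.51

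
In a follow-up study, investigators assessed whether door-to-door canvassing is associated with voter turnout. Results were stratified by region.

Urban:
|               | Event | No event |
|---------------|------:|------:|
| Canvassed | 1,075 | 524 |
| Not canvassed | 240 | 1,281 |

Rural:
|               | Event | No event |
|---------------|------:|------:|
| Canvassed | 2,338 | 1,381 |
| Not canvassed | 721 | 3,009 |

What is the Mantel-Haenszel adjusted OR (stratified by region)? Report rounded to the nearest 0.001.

7.965

OR_MH = Σ(aᵢdᵢ/nᵢ) / Σ(bᵢcᵢ/nᵢ), where nᵢ is the stratum total.
Stratum 1 (Urban): n = 3120; a·d/n = 1075·1281/3120 = 441.3702; b·c/n = 524·240/3120 = 40.3077
Stratum 2 (Rural): n = 7449; a·d/n = 2338·3009/7449 = 944.4277; b·c/n = 1381·721/7449 = 133.6691
OR_MH = (441.3702 + 944.4277) / (40.3077 + 133.6691) = 1385.7979 / 173.9768 = 7.96542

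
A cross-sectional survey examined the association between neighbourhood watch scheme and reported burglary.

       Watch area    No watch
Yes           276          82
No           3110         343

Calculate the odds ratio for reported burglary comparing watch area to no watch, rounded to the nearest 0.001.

Reading the table with exposure as columns: a = 276 (Watch area, case), b = 3110 (Watch area, non-case), c = 82 (No watch, case), d = 343.
OR = (a·d)/(b·c) = (276 × 343) / (3110 × 82) = 94668 / 255020 = 0.37122
Exposure is associated with lower odds of reported burglary (OR = 0.37 < 1).

0.371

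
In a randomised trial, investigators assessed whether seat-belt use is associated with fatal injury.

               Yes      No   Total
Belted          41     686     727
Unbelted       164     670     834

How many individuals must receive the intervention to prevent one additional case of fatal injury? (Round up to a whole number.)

8

Risk in treated group = 41/727 = 0.05640; risk in control = 164/834 = 0.19664.
Absolute risk reduction = 0.19664 − 0.05640 = 0.14025
NNT = 1 / ARR = 1 / 0.14025 = 7.130 → round up → 8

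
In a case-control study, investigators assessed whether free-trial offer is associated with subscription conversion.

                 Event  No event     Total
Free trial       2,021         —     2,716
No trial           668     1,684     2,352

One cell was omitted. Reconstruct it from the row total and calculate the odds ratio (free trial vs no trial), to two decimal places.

7.33

The missing cell is in the exposed row: 2716 − 2021 = 695.
So a = 2021, b = 695, c = 668, d = 1684.
OR = (a·d)/(b·c) = (2021 × 1684) / (695 × 668) = 3403364 / 464260 = 7.33073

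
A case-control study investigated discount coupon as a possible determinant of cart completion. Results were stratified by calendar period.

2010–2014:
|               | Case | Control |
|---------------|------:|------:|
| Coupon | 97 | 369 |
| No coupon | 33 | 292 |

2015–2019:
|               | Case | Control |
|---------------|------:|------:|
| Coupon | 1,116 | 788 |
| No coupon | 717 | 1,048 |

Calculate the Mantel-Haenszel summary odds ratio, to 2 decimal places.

OR_MH = Σ(aᵢdᵢ/nᵢ) / Σ(bᵢcᵢ/nᵢ), where nᵢ is the stratum total.
Stratum 1 (2010–2014): n = 791; a·d/n = 97·292/791 = 35.8078; b·c/n = 369·33/791 = 15.3944
Stratum 2 (2015–2019): n = 3669; a·d/n = 1116·1048/3669 = 318.7702; b·c/n = 788·717/3669 = 153.9918
OR_MH = (35.8078 + 318.7702) / (15.3944 + 153.9918) = 354.5781 / 169.3863 = 2.09331

2.09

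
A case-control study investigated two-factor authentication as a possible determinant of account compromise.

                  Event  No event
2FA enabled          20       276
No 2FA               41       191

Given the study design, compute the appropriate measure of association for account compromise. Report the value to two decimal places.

0.34

Cells: a = 20, b = 276, c = 41, d = 191.
This is a case-control study: participants were sampled on outcome status, so risks in the source population cannot be estimated directly — relative risk is not valid here. The odds ratio is the appropriate measure.
OR = (a·d)/(b·c) = (20 × 191) / (276 × 41) = 3820 / 11316 = 0.33758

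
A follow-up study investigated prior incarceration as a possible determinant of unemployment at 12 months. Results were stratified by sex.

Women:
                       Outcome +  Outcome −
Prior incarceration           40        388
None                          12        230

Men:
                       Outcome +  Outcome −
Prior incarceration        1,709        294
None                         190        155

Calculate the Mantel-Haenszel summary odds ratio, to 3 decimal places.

OR_MH = Σ(aᵢdᵢ/nᵢ) / Σ(bᵢcᵢ/nᵢ), where nᵢ is the stratum total.
Stratum 1 (Women): n = 670; a·d/n = 40·230/670 = 13.7313; b·c/n = 388·12/670 = 6.9493
Stratum 2 (Men): n = 2348; a·d/n = 1709·155/2348 = 112.8173; b·c/n = 294·190/2348 = 23.7905
OR_MH = (13.7313 + 112.8173) / (6.9493 + 23.7905) = 126.5486 / 30.7397 = 4.11678

4.117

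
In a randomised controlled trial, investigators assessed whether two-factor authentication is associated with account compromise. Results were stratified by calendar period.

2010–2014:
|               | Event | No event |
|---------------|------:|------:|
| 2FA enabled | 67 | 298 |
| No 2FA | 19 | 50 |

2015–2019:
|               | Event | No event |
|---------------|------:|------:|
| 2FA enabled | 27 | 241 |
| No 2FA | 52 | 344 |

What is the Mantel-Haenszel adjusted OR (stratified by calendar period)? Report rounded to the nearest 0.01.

OR_MH = Σ(aᵢdᵢ/nᵢ) / Σ(bᵢcᵢ/nᵢ), where nᵢ is the stratum total.
Stratum 1 (2010–2014): n = 434; a·d/n = 67·50/434 = 7.7189; b·c/n = 298·19/434 = 13.0461
Stratum 2 (2015–2019): n = 664; a·d/n = 27·344/664 = 13.9880; b·c/n = 241·52/664 = 18.8735
OR_MH = (7.7189 + 13.9880) / (13.0461 + 18.8735) = 21.7068 / 31.9196 = 0.68005

0.68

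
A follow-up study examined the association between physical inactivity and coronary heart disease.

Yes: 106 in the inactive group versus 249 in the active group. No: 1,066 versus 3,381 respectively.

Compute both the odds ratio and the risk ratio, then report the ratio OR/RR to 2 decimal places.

1.02

From the description: a = 106, b = 1066, c = 249, d = 3381.
OR = (106·3381)/(1066·249) = 358386/265434 = 1.35019
Risk in exposed = 106/1172 = 0.09044; risk in unexposed = 249/3630 = 0.06860; RR = 1.31852
OR/RR = 1.35019 / 1.31852 = 1.02402
The outcome is rare in both groups, so OR ≈ RR (ratio near 1).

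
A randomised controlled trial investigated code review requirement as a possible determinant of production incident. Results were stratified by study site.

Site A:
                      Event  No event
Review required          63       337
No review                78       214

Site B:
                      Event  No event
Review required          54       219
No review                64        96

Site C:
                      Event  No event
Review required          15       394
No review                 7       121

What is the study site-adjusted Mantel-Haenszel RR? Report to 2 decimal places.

RR_MH = Σ(aᵢ·n₀ᵢ/nᵢ) / Σ(cᵢ·n₁ᵢ/nᵢ), with n₁ᵢ = aᵢ+bᵢ (exposed), n₀ᵢ = cᵢ+dᵢ (unexposed), nᵢ = n₁ᵢ+n₀ᵢ.
Stratum 1 (Site A): n₁ = 400, n₀ = 292, n = 692; a·n₀/n = 63·292/692 = 26.5838; c·n₁/n = 78·400/692 = 45.0867
Stratum 2 (Site B): n₁ = 273, n₀ = 160, n = 433; a·n₀/n = 54·160/433 = 19.9538; c·n₁/n = 64·273/433 = 40.3510
Stratum 3 (Site C): n₁ = 409, n₀ = 128, n = 537; a·n₀/n = 15·128/537 = 3.5754; c·n₁/n = 7·409/537 = 5.3315
RR_MH = (26.5838 + 19.9538 + 3.5754) / (45.0867 + 40.3510 + 5.3315) = 50.1130 / 90.7692 = 0.55209

0.55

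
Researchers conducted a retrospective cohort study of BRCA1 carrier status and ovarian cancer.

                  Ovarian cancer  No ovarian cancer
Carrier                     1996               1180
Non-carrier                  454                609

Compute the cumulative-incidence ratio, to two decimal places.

1.47

Cells: a = 1996, b = 1180, c = 454, d = 609.
Risk in exposed = 1996/3176 = 0.62846; risk in unexposed = 454/1063 = 0.42709.
RR = 0.62846 / 0.42709 = 1.47149
The risk among the exposed is 1.47 times that among the unexposed.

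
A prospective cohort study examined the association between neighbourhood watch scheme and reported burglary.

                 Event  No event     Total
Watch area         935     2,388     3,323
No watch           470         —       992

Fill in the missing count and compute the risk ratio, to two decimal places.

0.59

The missing cell is in the unexposed row: 992 − 470 = 522.
So a = 935, b = 2388, c = 470, d = 522.
RR = [a/(a+b)] / [c/(c+d)] = (935/3323) / (470/992) = 0.28137/0.47379 = 0.59388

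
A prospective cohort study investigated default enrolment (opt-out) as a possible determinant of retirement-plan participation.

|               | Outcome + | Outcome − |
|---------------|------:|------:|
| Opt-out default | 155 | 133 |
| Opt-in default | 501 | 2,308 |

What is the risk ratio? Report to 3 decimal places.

Cells: a = 155, b = 133, c = 501, d = 2308.
Risk in exposed = 155/288 = 0.53819; risk in unexposed = 501/2809 = 0.17836.
RR = 0.53819 / 0.17836 = 3.01754
The risk among the exposed is 3.02 times that among the unexposed.

3.018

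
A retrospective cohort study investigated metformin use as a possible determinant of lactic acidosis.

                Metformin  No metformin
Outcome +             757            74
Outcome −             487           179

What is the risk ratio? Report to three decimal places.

Reading the table with exposure as columns: a = 757 (Metformin, case), b = 487 (Metformin, non-case), c = 74 (No metformin, case), d = 179.
Risk in exposed = 757/1244 = 0.60852; risk in unexposed = 74/253 = 0.29249.
RR = 0.60852 / 0.29249 = 2.08048
The risk among the exposed is 2.08 times that among the unexposed.

2.080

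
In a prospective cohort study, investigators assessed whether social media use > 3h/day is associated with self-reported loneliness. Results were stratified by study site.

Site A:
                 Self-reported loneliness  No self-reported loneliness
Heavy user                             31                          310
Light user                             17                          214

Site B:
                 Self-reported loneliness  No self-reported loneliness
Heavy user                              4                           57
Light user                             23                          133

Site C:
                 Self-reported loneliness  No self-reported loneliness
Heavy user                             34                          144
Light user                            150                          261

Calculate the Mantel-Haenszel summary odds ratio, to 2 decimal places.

0.56

OR_MH = Σ(aᵢdᵢ/nᵢ) / Σ(bᵢcᵢ/nᵢ), where nᵢ is the stratum total.
Stratum 1 (Site A): n = 572; a·d/n = 31·214/572 = 11.5979; b·c/n = 310·17/572 = 9.2133
Stratum 2 (Site B): n = 217; a·d/n = 4·133/217 = 2.4516; b·c/n = 57·23/217 = 6.0415
Stratum 3 (Site C): n = 589; a·d/n = 34·261/589 = 15.0662; b·c/n = 144·150/589 = 36.6723
OR_MH = (11.5979 + 2.4516 + 15.0662) / (9.2133 + 6.0415 + 36.6723) = 29.1157 / 51.9271 = 0.56070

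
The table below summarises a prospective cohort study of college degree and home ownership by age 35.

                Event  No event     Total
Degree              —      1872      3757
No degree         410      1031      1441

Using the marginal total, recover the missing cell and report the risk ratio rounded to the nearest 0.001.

The missing cell is in the exposed row: 3757 − 1872 = 1885.
So a = 1885, b = 1872, c = 410, d = 1031.
RR = [a/(a+b)] / [c/(c+d)] = (1885/3757) / (410/1441) = 0.50173/0.28452 = 1.76340

1.763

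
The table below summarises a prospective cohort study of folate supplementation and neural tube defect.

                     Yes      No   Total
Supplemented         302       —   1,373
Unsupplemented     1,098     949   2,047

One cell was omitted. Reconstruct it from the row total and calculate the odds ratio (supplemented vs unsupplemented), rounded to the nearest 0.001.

The missing cell is in the exposed row: 1373 − 302 = 1071.
So a = 302, b = 1071, c = 1098, d = 949.
OR = (a·d)/(b·c) = (302 × 949) / (1071 × 1098) = 286598 / 1175958 = 0.24371

0.244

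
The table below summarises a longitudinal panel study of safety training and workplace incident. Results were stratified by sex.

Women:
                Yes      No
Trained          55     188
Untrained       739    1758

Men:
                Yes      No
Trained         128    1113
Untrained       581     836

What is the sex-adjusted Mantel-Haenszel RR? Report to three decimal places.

0.351

RR_MH = Σ(aᵢ·n₀ᵢ/nᵢ) / Σ(cᵢ·n₁ᵢ/nᵢ), with n₁ᵢ = aᵢ+bᵢ (exposed), n₀ᵢ = cᵢ+dᵢ (unexposed), nᵢ = n₁ᵢ+n₀ᵢ.
Stratum 1 (Women): n₁ = 243, n₀ = 2497, n = 2740; a·n₀/n = 55·2497/2740 = 50.1223; c·n₁/n = 739·243/2740 = 65.5391
Stratum 2 (Men): n₁ = 1241, n₀ = 1417, n = 2658; a·n₀/n = 128·1417/2658 = 68.2378; c·n₁/n = 581·1241/2658 = 271.2645
RR_MH = (50.1223 + 68.2378) / (65.5391 + 271.2645) = 118.3600 / 336.8035 = 0.35142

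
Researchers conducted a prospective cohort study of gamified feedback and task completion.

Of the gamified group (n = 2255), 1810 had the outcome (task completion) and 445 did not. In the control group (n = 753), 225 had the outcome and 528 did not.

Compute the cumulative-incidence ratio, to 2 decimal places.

From the description: a = 1810, b = 445, c = 225, d = 528.
Risk in exposed = 1810/2255 = 0.80266; risk in unexposed = 225/753 = 0.29880.
RR = 0.80266 / 0.29880 = 2.68624
The risk among the exposed is 2.69 times that among the unexposed.

2.69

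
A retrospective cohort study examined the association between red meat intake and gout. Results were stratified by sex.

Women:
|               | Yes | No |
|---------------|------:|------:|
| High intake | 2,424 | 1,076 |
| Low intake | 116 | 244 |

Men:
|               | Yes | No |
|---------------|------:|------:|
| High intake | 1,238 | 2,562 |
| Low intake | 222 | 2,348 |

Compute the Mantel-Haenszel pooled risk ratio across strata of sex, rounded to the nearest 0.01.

3.05

RR_MH = Σ(aᵢ·n₀ᵢ/nᵢ) / Σ(cᵢ·n₁ᵢ/nᵢ), with n₁ᵢ = aᵢ+bᵢ (exposed), n₀ᵢ = cᵢ+dᵢ (unexposed), nᵢ = n₁ᵢ+n₀ᵢ.
Stratum 1 (Women): n₁ = 3500, n₀ = 360, n = 3860; a·n₀/n = 2424·360/3860 = 226.0725; c·n₁/n = 116·3500/3860 = 105.1813
Stratum 2 (Men): n₁ = 3800, n₀ = 2570, n = 6370; a·n₀/n = 1238·2570/6370 = 499.4757; c·n₁/n = 222·3800/6370 = 132.4333
RR_MH = (226.0725 + 499.4757) / (105.1813 + 132.4333) = 725.5482 / 237.6146 = 3.05347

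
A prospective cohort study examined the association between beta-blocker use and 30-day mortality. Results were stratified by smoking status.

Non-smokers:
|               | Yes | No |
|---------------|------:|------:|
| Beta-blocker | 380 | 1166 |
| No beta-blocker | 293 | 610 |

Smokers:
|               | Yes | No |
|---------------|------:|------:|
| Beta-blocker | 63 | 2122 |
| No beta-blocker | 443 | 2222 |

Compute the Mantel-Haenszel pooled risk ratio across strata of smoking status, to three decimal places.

0.454

RR_MH = Σ(aᵢ·n₀ᵢ/nᵢ) / Σ(cᵢ·n₁ᵢ/nᵢ), with n₁ᵢ = aᵢ+bᵢ (exposed), n₀ᵢ = cᵢ+dᵢ (unexposed), nᵢ = n₁ᵢ+n₀ᵢ.
Stratum 1 (Non-smokers): n₁ = 1546, n₀ = 903, n = 2449; a·n₀/n = 380·903/2449 = 140.1143; c·n₁/n = 293·1546/2449 = 184.9645
Stratum 2 (Smokers): n₁ = 2185, n₀ = 2665, n = 4850; a·n₀/n = 63·2665/4850 = 34.6175; c·n₁/n = 443·2185/4850 = 199.5784
RR_MH = (140.1143 + 34.6175) / (184.9645 + 199.5784) = 174.7319 / 384.5428 = 0.45439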